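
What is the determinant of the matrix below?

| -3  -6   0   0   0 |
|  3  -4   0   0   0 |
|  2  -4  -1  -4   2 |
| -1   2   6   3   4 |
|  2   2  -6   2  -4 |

The determinant is 2400.

The matrix is block lower-triangular with a 2×2 block and a 3×3 block on the diagonal, so its determinant equals the product of the determinants of the diagonal blocks.
det of the 2×2 block = 30
det of the 3×3 block = 80
det = (30)·(80) = 2400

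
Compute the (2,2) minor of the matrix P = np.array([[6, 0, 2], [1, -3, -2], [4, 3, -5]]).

-38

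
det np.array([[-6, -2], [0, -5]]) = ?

det = (-6)·(-5) − (-2)·0 = 30 − 0 = 30

30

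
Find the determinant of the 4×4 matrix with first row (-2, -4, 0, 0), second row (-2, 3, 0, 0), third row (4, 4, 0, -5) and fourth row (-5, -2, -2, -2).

140

The matrix is block lower-triangular with a 2×2 block and a 2×2 block on the diagonal, so its determinant equals the product of the determinants of the diagonal blocks.
det of the 2×2 block = -14
det of the 2×2 block = -10
det = (-14)·(-10) = 140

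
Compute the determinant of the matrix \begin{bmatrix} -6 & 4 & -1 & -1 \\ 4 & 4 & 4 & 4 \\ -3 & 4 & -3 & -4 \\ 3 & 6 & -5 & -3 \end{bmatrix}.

Expand along row 1:
  + (-6) · M_11   where M_11 = det([4 4 4; 4 -3 -4; 6 -5 -3]) = -100
  − (4) · M_12   where M_12 = det([4 4 4; -3 -3 -4; 3 -5 -3]) = -32
  + (-1) · M_13   where M_13 = det([4 4 4; -3 4 -4; 3 6 -3]) = -156
  − (-1) · M_14   where M_14 = det([4 4 4; -3 4 -3; 3 6 -5]) = -224
det = (+1)·(-6)·(-100) + (-1)·(4)·(-32) + (+1)·(-1)·(-156) + (-1)·(-1)·(-224) = 660

660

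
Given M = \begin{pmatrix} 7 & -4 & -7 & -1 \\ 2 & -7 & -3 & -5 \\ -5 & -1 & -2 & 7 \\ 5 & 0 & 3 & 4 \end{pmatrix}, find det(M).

|M| = 3520

Expand along row 4 (it has 1 zero):
  − (5) · M_41   where M_41 = det([-4 -7 -1; -7 -3 -5; -1 -2 7]) = -265
  − (3) · M_43   where M_43 = det([7 -4 -1; 2 -7 -5; -5 -1 7]) = -385
  + (4) · M_44   where M_44 = det([7 -4 -7; 2 -7 -3; -5 -1 -2]) = 260
det = (-1)·(5)·(-265) + (-1)·(3)·(-385) + (+1)·(4)·(260) = 3520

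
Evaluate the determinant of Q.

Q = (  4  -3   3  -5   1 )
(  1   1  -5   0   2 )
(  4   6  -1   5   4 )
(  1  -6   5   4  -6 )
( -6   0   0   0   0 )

4878

Expand along row 5 (it has 4 zeros):
  + (-6) · M_51   where M_51 = det([-3 3 -5 1; 1 -5 0 2; 6 -1 5 4; -6 5 4 -6]) = -813
det = (+1)·(-6)·(-813) = 4878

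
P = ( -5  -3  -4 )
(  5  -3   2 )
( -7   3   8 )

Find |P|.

The determinant is 336.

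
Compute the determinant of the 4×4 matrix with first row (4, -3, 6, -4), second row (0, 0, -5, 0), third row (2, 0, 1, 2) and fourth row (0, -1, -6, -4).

The determinant is -40.

Expand along row 2 (it has 3 zeros):
  − (-5) · M_23   where M_23 = det([4 -3 -4; 2 0 2; 0 -1 -4]) = -8
det = (-1)·(-5)·(-8) = -40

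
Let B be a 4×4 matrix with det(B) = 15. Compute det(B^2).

225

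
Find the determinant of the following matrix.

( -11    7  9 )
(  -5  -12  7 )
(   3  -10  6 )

Expand along row 1:
  + (-11) · |-12 7; -10 6| = (-11)·(-72 − (-70)) = 22
  − 7 · |-5 7; 3 6| = −7·(-30 − 21) = 357
  + 9 · |-5 -12; 3 -10| = 9·(50 − (-36)) = 774
Sum: (22) + (357) + (774) = 1153

1153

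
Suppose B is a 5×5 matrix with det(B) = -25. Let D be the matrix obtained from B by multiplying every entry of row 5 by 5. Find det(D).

det(D) = -125

Scaling one row by 5 multiplies the determinant by 5.
det(D) = (5)·(-25) = -125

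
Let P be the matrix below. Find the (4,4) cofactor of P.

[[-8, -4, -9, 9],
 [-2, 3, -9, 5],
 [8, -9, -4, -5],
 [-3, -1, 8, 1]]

1118

Delete row 4 and column 4; the remaining 3×3 submatrix is [-8 -4 -9; -2 3 -9; 8 -9 -4].
Its determinant is 1118.
The cofactor carries sign (−1)^(4+4) = +1, so C_{4,4} = +(1118) = 1118.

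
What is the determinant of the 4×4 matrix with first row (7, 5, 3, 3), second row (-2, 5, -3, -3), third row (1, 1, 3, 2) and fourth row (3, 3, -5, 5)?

930

Expand along row 1:
  + (7) · M_11   where M_11 = det([5 -3 -3; 1 3 2; 3 -5 5]) = 164
  − (5) · M_12   where M_12 = det([-2 -3 -3; 1 3 2; 3 -5 5]) = -11
  + (3) · M_13   where M_13 = det([-2 5 -3; 1 1 2; 3 3 5]) = 7
  − (3) · M_14   where M_14 = det([-2 5 -3; 1 1 3; 3 3 -5]) = 98
det = (+1)·(7)·(164) + (-1)·(5)·(-11) + (+1)·(3)·(7) + (-1)·(3)·(98) = 930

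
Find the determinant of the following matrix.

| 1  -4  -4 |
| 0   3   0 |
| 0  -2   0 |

0

Expand along column 1:
  + 1 · |3 0; -2 0| = 1·(0 − 0) = 0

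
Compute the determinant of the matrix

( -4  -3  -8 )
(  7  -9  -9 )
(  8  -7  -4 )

56

Expand along column 1:
  + (-4) · |-9 -9; -7 -4| = (-4)·(36 − 63) = 108
  − 7 · |-3 -8; -7 -4| = −7·(12 − 56) = 308
  + 8 · |-3 -8; -9 -9| = 8·(27 − 72) = -360
Sum: (108) + (308) + (-360) = 56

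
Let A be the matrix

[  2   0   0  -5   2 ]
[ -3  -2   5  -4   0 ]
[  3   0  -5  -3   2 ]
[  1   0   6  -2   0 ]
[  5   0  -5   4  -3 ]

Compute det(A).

-298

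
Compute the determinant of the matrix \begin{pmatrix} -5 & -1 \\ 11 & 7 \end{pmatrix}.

det = (-5)·7 − (-1)·11 = -35 − (-11) = -24

The determinant is -24.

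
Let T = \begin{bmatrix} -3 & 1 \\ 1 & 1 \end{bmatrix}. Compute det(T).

det(T) = (-3)·1 − 1·1 = -3 − 1 = -4

-4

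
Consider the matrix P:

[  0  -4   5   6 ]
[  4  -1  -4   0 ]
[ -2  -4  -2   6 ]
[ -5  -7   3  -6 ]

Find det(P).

Expand along row 1 (it has 1 zero):
  − (-4) · M_12   where M_12 = det([4 -4 0; -2 -2 6; -5 3 -6]) = 144
  + (5) · M_13   where M_13 = det([4 -1 0; -2 -4 6; -5 -7 -6]) = 306
  − (6) · M_14   where M_14 = det([4 -1 -4; -2 -4 -2; -5 -7 3]) = -96
det = (-1)·(-4)·(144) + (+1)·(5)·(306) + (-1)·(6)·(-96) = 2682

2682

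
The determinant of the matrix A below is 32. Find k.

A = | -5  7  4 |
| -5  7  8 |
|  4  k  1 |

-4

Expanding along the column containing k, det(A) is linear in k: det(A) = (20)·k + (112).
Set (20)·k + (112) = 32  ⇒  (20)·k = -80  ⇒  k = -4.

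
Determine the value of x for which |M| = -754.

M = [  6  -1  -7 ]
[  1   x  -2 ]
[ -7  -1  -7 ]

8

Expanding along the row containing x, det(M) is linear in x: det(M) = (-91)·x + (-26).
Set (-91)·x + (-26) = -754  ⇒  (-91)·x = -728  ⇒  x = 8.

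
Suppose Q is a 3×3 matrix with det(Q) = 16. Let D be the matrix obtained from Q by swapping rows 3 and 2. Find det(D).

Swapping two rows multiplies the determinant by −1.
det(D) = (-1)·(16) = -16

-16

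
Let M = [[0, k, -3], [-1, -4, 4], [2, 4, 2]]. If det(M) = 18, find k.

Expanding along the column containing k, det(M) is linear in k: det(M) = (10)·k + (-12).
Set (10)·k + (-12) = 18  ⇒  (10)·k = 30  ⇒  k = 3.

k = 3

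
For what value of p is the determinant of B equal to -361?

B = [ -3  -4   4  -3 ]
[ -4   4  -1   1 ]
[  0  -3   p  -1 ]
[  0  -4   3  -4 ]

p = -5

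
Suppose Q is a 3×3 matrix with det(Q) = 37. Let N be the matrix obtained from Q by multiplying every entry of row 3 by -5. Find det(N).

The determinant is -185.

Scaling one row by -5 multiplies the determinant by -5.
det(N) = (-5)·(37) = -185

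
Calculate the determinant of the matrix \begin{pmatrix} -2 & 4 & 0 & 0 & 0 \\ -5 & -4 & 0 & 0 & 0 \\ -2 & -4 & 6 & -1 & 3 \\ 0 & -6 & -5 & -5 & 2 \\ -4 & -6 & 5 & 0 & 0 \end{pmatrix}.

The matrix is block lower-triangular with a 2×2 block and a 3×3 block on the diagonal, so its determinant equals the product of the determinants of the diagonal blocks.
det of the 2×2 block = 28
det of the 3×3 block = 65
det = (28)·(65) = 1820

1820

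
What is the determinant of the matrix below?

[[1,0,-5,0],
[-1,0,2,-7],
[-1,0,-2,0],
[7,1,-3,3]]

The determinant is -49.

Expand along column 2 (it has 3 zeros):
  + (1) · M_42   where M_42 = det([1 -5 0; -1 2 -7; -1 -2 0]) = -49
det = (+1)·(1)·(-49) = -49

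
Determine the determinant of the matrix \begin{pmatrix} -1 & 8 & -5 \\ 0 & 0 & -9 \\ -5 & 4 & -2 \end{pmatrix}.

324

Expand along row 2:
  − (-9) · |-1 8; -5 4| = −(-9)·(-4 − (-40)) = 324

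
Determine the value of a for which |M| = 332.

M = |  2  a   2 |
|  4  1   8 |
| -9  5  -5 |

a = -7

Expanding along the column containing a, det(M) is linear in a: det(M) = (-52)·a + (-32).
Set (-52)·a + (-32) = 332  ⇒  (-52)·a = 364  ⇒  a = -7.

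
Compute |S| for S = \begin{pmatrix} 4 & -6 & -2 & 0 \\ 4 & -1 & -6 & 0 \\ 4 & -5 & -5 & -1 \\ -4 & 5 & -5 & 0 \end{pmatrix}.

Expand along column 4 (it has 3 zeros):
  − (-1) · M_34   where M_34 = det([4 -6 -2; 4 -1 -6; -4 5 -5]) = -156
det = (-1)·(-1)·(-156) = -156

-156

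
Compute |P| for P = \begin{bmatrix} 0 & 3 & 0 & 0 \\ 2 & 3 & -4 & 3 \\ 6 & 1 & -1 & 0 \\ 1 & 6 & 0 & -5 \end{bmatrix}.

Expand along row 1 (it has 3 zeros):
  − (3) · M_12   where M_12 = det([2 -4 3; 6 -1 0; 1 0 -5]) = -107
det = (-1)·(3)·(-107) = 321

321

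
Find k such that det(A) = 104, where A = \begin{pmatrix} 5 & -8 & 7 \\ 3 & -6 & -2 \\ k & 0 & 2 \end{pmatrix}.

2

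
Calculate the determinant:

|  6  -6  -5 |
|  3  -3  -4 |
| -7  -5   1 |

The determinant is -108.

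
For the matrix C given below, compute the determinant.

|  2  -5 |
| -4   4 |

det(C) = 2·4 − (-5)·(-4) = 8 − 20 = -12

-12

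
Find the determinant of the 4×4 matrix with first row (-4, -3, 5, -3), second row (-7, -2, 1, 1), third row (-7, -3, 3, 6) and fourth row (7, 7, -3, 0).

850

Expand along row 4 (it has 1 zero):
  − (7) · M_41   where M_41 = det([-3 5 -3; -2 1 1; -3 3 6]) = 45
  + (7) · M_42   where M_42 = det([-4 5 -3; -7 1 1; -7 3 6]) = 205
  − (-3) · M_43   where M_43 = det([-4 -3 -3; -7 -2 1; -7 -3 6]) = -90
det = (-1)·(7)·(45) + (+1)·(7)·(205) + (-1)·(-3)·(-90) = 850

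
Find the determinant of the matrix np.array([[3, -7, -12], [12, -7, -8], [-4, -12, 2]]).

Expand along column 1:
  + 3 · |-7 -8; -12 2| = 3·(-14 − 96) = -330
  − 12 · |-7 -12; -12 2| = −12·(-14 − 144) = 1896
  + (-4) · |-7 -12; -7 -8| = (-4)·(56 − 84) = 112
Sum: (-330) + (1896) + (112) = 1678

1678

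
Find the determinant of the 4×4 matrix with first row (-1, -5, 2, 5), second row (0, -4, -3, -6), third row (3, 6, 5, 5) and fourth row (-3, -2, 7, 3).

The determinant is -1064.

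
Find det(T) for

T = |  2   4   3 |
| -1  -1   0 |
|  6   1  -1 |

13

Expand along column 3:
  + 3 · |-1 -1; 6 1| = 3·(-1 − (-6)) = 15
  + (-1) · |2 4; -1 -1| = (-1)·(-2 − (-4)) = -2
Sum: (15) + (-2) = 13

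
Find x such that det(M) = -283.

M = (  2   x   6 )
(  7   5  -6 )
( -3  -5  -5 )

x = -1

Expanding along the column containing x, det(M) is linear in x: det(M) = (53)·x + (-230).
Set (53)·x + (-230) = -283  ⇒  (53)·x = -53  ⇒  x = -1.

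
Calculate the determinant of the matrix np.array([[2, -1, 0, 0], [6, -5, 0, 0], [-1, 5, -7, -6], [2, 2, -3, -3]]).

-12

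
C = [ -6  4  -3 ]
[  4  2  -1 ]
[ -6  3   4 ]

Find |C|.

|C| = -178

Expand along row 1:
  + (-6) · |2 -1; 3 4| = (-6)·(8 − (-3)) = -66
  − 4 · |4 -1; -6 4| = −4·(16 − 6) = -40
  + (-3) · |4 2; -6 3| = (-3)·(12 − (-12)) = -72
Sum: (-66) + (-40) + (-72) = -178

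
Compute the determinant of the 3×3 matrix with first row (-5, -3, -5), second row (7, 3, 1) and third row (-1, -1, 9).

Expand along row 1:
  + (-5) · |3 1; -1 9| = (-5)·(27 − (-1)) = -140
  − (-3) · |7 1; -1 9| = −(-3)·(63 − (-1)) = 192
  + (-5) · |7 3; -1 -1| = (-5)·(-7 − (-3)) = 20
Sum: (-140) + (192) + (20) = 72

72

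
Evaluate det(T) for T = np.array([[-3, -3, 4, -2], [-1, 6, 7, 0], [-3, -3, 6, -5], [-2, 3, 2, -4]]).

Expand along row 2 (it has 1 zero):
  − (-1) · M_21   where M_21 = det([-3 4 -2; -3 6 -5; 3 2 -4]) = -18
  + (6) · M_22   where M_22 = det([-3 4 -2; -3 6 -5; -2 2 -4]) = 22
  − (7) · M_23   where M_23 = det([-3 -3 -2; -3 -3 -5; -2 3 -4]) = -45
det = (-1)·(-1)·(-18) + (+1)·(6)·(22) + (-1)·(7)·(-45) = 429

429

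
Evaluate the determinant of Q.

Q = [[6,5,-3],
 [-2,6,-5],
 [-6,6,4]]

Expand along row 1:
  + 6 · |6 -5; 6 4| = 6·(24 − (-30)) = 324
  − 5 · |-2 -5; -6 4| = −5·(-8 − 30) = 190
  + (-3) · |-2 6; -6 6| = (-3)·(-12 − (-36)) = -72
Sum: (324) + (190) + (-72) = 442

The determinant is 442.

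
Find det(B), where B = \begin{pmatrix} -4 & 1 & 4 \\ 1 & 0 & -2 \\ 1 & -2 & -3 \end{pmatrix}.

Expand along column 2:
  − 1 · |1 -2; 1 -3| = −1·(-3 − (-2)) = 1
  − (-2) · |-4 4; 1 -2| = −(-2)·(8 − 4) = 8
Sum: (1) + (8) = 9

det(B) = 9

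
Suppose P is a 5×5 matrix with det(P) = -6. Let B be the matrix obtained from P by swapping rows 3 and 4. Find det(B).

det(B) = 6

Swapping two rows multiplies the determinant by −1.
det(B) = (-1)·(-6) = 6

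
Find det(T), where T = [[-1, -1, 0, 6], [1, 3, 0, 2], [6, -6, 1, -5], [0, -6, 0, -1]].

Expand along column 3 (it has 3 zeros):
  + (1) · M_33   where M_33 = det([-1 -1 6; 1 3 2; 0 -6 -1]) = -46
det = (+1)·(1)·(-46) = -46

-46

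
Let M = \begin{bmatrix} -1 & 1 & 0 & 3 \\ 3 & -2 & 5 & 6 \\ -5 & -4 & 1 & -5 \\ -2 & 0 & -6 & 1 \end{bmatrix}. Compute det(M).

Expand along row 1 (it has 1 zero):
  + (-1) · M_11   where M_11 = det([-2 5 6; -4 1 -5; 0 -6 1]) = 222
  − (1) · M_12   where M_12 = det([3 5 6; -5 1 -5; -2 -6 1]) = 180
  − (3) · M_14   where M_14 = det([3 -2 5; -5 -4 1; -2 0 -6]) = 96
det = (+1)·(-1)·(222) + (-1)·(1)·(180) + (-1)·(3)·(96) = -690

-690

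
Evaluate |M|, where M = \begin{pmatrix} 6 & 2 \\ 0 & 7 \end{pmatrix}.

det(M) = 6·7 − 2·0 = 42 − 0 = 42

42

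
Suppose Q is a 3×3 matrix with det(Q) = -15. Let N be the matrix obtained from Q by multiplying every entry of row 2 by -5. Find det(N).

The determinant is 75.

Scaling one row by -5 multiplies the determinant by -5.
det(N) = (-5)·(-15) = 75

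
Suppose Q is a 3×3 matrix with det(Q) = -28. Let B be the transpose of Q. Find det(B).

det(Qᵀ) = det(Q).
det(B) = (1)·(-28) = -28

|B| = -28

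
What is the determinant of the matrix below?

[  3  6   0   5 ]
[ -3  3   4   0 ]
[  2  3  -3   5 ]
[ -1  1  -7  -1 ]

569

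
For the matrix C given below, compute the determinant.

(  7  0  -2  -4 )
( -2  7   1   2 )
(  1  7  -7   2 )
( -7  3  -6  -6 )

The determinant is 4316.

Expand along row 1 (it has 1 zero):
  + (7) · M_11   where M_11 = det([7 1 2; 7 -7 2; 3 -6 -6]) = 384
  + (-2) · M_13   where M_13 = det([-2 7 2; 1 7 2; -7 3 -6]) = 144
  − (-4) · M_14   where M_14 = det([-2 7 1; 1 7 -7; -7 3 -6]) = 479
det = (+1)·(7)·(384) + (+1)·(-2)·(144) + (-1)·(-4)·(479) = 4316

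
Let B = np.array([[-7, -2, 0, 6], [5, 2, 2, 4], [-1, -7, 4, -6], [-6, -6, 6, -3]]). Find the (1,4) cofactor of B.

198

Delete row 1 and column 4; the remaining 3×3 submatrix is [5 2 2; -1 -7 4; -6 -6 6].
Its determinant is -198.
The cofactor carries sign (−1)^(1+4) = −1, so C_{1,4} = −(-198) = 198.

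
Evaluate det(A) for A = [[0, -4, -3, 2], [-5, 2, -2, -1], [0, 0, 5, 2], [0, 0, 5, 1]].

100

A is block upper-triangular with a 2×2 block and a 2×2 block on the diagonal, so its determinant equals the product of the determinants of the diagonal blocks.
det of the 2×2 block = -20
det of the 2×2 block = -5
det = (-20)·(-5) = 100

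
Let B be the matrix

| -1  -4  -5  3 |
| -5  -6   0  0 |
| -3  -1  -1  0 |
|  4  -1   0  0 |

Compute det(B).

Expand along column 4 (it has 3 zeros):
  − (3) · M_14   where M_14 = det([-5 -6 0; -3 -1 -1; 4 -1 0]) = 29
det = (-1)·(3)·(29) = -87

-87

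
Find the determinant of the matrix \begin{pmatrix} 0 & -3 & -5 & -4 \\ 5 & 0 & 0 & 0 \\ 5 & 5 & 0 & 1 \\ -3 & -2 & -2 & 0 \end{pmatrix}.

-220

Expand along row 2 (it has 3 zeros):
  − (5) · M_21   where M_21 = det([-3 -5 -4; 5 0 1; -2 -2 0]) = 44
det = (-1)·(5)·(44) = -220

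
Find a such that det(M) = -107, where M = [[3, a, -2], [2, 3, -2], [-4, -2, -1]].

Expanding along the row containing a, det(M) is linear in a: det(M) = (10)·a + (-37).
Set (10)·a + (-37) = -107  ⇒  (10)·a = -70  ⇒  a = -7.

a = -7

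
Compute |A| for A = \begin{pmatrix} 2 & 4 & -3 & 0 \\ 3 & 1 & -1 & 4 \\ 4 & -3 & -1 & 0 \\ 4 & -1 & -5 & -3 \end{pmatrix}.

Expand along column 4 (it has 2 zeros):
  + (4) · M_24   where M_24 = det([2 4 -3; 4 -3 -1; 4 -1 -5]) = 68
  + (-3) · M_44   where M_44 = det([2 4 -3; 3 1 -1; 4 -3 -1]) = 27
det = (+1)·(4)·(68) + (+1)·(-3)·(27) = 191

The determinant is 191.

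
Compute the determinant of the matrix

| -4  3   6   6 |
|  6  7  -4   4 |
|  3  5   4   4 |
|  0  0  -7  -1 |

The determinant is 148.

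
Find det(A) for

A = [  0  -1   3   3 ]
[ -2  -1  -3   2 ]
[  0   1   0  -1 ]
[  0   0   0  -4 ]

24

Expand along row 4 (it has 3 zeros):
  + (-4) · M_44   where M_44 = det([0 -1 3; -2 -1 -3; 0 1 0]) = -6
det = (+1)·(-4)·(-6) = 24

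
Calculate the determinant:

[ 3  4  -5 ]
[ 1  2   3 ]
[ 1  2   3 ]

0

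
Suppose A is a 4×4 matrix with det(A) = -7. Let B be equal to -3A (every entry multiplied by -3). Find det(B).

The determinant is -567.

For a 4×4 matrix, det(-3A) = (-3)^4·det(A) = 81·det(A).
det(B) = (81)·(-7) = -567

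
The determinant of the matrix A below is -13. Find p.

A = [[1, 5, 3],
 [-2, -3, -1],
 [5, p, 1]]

Expanding along the column containing p, det(A) is linear in p: det(A) = (-5)·p + (27).
Set (-5)·p + (27) = -13  ⇒  (-5)·p = -40  ⇒  p = 8.

8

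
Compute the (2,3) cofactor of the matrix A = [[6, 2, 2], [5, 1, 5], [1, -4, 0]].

Delete row 2 and column 3; the remaining 2×2 submatrix is [6 2; 1 -4].
Its determinant is 6·(-4) − 2·1 = -26.
The cofactor carries sign (−1)^(2+3) = −1, so C_{2,3} = −(-26) = 26.

The cofactor is 26.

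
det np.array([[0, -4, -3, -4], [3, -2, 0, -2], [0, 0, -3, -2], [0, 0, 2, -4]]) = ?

The determinant is 192.

The matrix is block upper-triangular with a 2×2 block and a 2×2 block on the diagonal, so its determinant equals the product of the determinants of the diagonal blocks.
det of the 2×2 block = 12
det of the 2×2 block = 16
det = (12)·(16) = 192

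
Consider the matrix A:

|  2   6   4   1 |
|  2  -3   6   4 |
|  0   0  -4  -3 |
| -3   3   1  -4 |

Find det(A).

det(A) = -414

Expand along row 3 (it has 2 zeros):
  + (-4) · M_33   where M_33 = det([2 6 1; 2 -3 4; -3 3 -4]) = -27
  − (-3) · M_34   where M_34 = det([2 6 4; 2 -3 6; -3 3 1]) = -174
det = (+1)·(-4)·(-27) + (-1)·(-3)·(-174) = -414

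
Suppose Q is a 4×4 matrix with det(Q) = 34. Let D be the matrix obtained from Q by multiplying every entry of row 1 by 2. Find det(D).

det(D) = 68

Scaling one row by 2 multiplies the determinant by 2.
det(D) = (2)·(34) = 68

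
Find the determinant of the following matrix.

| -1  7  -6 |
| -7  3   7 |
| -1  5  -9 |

Expand along column 1:
  + (-1) · |3 7; 5 -9| = (-1)·(-27 − 35) = 62
  − (-7) · |7 -6; 5 -9| = −(-7)·(-63 − (-30)) = -231
  + (-1) · |7 -6; 3 7| = (-1)·(49 − (-18)) = -67
Sum: (62) + (-231) + (-67) = -236

-236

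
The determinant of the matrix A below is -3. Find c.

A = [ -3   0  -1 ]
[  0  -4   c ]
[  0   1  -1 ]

3

Expanding along the row containing c, det(A) is linear in c: det(A) = (3)·c + (-12).
Set (3)·c + (-12) = -3  ⇒  (3)·c = 9  ⇒  c = 3.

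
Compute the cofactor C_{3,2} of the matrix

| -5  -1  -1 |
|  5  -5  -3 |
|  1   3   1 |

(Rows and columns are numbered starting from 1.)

The cofactor is -20.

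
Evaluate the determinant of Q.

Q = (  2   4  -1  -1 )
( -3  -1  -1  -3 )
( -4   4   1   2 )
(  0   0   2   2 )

Expand along row 4 (it has 2 zeros):
  − (2) · M_43   where M_43 = det([2 4 -1; -3 -1 -3; -4 4 2]) = 108
  + (2) · M_44   where M_44 = det([2 4 -1; -3 -1 -1; -4 4 1]) = 50
det = (-1)·(2)·(108) + (+1)·(2)·(50) = -116

-116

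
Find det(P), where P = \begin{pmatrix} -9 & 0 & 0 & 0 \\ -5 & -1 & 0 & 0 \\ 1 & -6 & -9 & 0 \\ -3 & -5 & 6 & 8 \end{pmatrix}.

The determinant is -648.

P is lower triangular, so det(P) is the product of the diagonal entries:
det = (-9) · (-1) · (-9) · (8) = -648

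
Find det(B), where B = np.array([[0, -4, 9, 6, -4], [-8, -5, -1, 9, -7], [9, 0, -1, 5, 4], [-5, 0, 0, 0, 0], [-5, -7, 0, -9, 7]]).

Expand along row 4 (it has 4 zeros):
  − (-5) · M_41   where M_41 = det([-4 9 6 -4; -5 -1 9 -7; 0 -1 5 4; -7 0 -9 7]) = 8332
det = (-1)·(-5)·(8332) = 41660

det(B) = 41660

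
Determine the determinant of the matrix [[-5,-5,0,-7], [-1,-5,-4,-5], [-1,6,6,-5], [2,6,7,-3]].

Expand along row 1 (it has 1 zero):
  + (-5) · M_11   where M_11 = det([-5 -4 -5; 6 6 -5; 6 7 -3]) = -67
  − (-5) · M_12   where M_12 = det([-1 -4 -5; -1 6 -5; 2 7 -3]) = 130
  − (-7) · M_14   where M_14 = det([-1 -5 -4; -1 6 6; 2 6 7]) = -29
det = (+1)·(-5)·(-67) + (-1)·(-5)·(130) + (-1)·(-7)·(-29) = 782

782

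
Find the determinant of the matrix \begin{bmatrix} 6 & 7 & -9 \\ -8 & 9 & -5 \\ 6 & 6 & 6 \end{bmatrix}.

Expand along column 1:
  + 6 · |9 -5; 6 6| = 6·(54 − (-30)) = 504
  − (-8) · |7 -9; 6 6| = −(-8)·(42 − (-54)) = 768
  + 6 · |7 -9; 9 -5| = 6·(-35 − (-81)) = 276
Sum: (504) + (768) + (276) = 1548

1548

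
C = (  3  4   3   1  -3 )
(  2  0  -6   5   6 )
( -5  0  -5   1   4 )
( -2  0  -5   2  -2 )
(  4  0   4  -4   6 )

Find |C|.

Expand along column 2 (it has 4 zeros):
  − (4) · M_12   where M_12 = det([2 -6 5 6; -5 -5 1 4; -2 -5 2 -2; 4 4 -4 6]) = 982
det = (-1)·(4)·(982) = -3928

-3928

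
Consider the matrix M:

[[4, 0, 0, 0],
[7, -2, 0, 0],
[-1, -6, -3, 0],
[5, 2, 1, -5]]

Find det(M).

-120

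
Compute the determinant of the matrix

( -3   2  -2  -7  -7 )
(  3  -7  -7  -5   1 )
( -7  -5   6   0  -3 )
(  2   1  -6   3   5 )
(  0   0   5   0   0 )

6275

Expand along row 5 (it has 4 zeros):
  + (5) · M_53   where M_53 = det([-3 2 -7 -7; 3 -7 -5 1; -7 -5 0 -3; 2 1 3 5]) = 1255
det = (+1)·(5)·(1255) = 6275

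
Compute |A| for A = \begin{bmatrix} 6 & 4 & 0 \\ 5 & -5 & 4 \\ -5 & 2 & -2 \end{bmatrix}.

Expand along row 1:
  + 6 · |-5 4; 2 -2| = 6·(10 − 8) = 12
  − 4 · |5 4; -5 -2| = −4·(-10 − (-20)) = -40
Sum: (12) + (-40) = -28

The determinant is -28.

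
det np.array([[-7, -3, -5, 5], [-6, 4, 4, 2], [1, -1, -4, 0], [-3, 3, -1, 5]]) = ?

Expand along row 3 (it has 1 zero):
  + (1) · M_31   where M_31 = det([-3 -5 5; 4 4 2; 3 -1 5]) = -76
  − (-1) · M_32   where M_32 = det([-7 -5 5; -6 4 2; -3 -1 5]) = -184
  + (-4) · M_33   where M_33 = det([-7 -3 5; -6 4 2; -3 3 5]) = -200
det = (+1)·(1)·(-76) + (-1)·(-1)·(-184) + (+1)·(-4)·(-200) = 540

540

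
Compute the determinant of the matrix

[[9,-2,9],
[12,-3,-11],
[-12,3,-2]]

The determinant is 39.

Expand along row 1:
  + 9 · |-3 -11; 3 -2| = 9·(6 − (-33)) = 351
  − (-2) · |12 -11; -12 -2| = −(-2)·(-24 − 132) = -312
  + 9 · |12 -3; -12 3| = 9·(36 − 36) = 0
Sum: (351) + (-312) + (0) = 39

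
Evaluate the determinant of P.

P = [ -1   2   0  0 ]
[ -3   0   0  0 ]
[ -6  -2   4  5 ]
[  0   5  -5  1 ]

P is block lower-triangular with a 2×2 block and a 2×2 block on the diagonal, so its determinant equals the product of the determinants of the diagonal blocks.
det of the 2×2 block = 6
det of the 2×2 block = 29
det = (6)·(29) = 174

det(P) = 174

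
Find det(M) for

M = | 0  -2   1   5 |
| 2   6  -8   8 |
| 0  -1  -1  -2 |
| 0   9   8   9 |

Expand along column 1 (it has 3 zeros):
  − (2) · M_21   where M_21 = det([-2 1 5; -1 -1 -2; 9 8 9]) = -18
det = (-1)·(2)·(-18) = 36

det(M) = 36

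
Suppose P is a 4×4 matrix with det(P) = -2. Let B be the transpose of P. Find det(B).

det(Pᵀ) = det(P).
det(B) = (1)·(-2) = -2

-2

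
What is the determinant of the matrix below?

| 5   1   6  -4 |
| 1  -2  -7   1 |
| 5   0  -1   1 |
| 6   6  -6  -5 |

The determinant is -1296.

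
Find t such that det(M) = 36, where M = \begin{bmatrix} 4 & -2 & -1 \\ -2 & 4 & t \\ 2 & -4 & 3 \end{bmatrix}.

0

Expanding along the row containing t, det(M) is linear in t: det(M) = (12)·t + (36).
Set (12)·t + (36) = 36  ⇒  (12)·t = 0  ⇒  t = 0.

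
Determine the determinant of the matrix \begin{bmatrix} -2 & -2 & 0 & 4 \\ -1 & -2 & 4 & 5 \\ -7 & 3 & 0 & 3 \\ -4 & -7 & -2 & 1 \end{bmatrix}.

-748

Expand along column 3 (it has 2 zeros):
  − (4) · M_23   where M_23 = det([-2 -2 4; -7 3 3; -4 -7 1]) = 206
  − (-2) · M_43   where M_43 = det([-2 -2 4; -1 -2 5; -7 3 3]) = 38
det = (-1)·(4)·(206) + (-1)·(-2)·(38) = -748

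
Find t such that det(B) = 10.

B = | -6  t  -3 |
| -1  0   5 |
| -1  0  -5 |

Expanding along the column containing t, det(B) is linear in t: det(B) = (-10)·t + (0).
Set (-10)·t + (0) = 10  ⇒  (-10)·t = 10  ⇒  t = -1.

-1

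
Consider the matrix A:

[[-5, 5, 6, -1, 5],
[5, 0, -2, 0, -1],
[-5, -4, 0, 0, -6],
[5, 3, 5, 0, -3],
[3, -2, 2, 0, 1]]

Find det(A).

Expand along column 4 (it has 4 zeros):
  − (-1) · M_14   where M_14 = det([5 0 -2 -1; -5 -4 0 -6; 5 3 5 -3; 3 -2 2 1]) = -1170
det = (-1)·(-1)·(-1170) = -1170

-1170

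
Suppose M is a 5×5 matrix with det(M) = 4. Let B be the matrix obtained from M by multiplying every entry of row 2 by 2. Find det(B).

8

Scaling one row by 2 multiplies the determinant by 2.
det(B) = (2)·(4) = 8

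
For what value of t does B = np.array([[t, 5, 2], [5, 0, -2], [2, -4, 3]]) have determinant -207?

9

Expanding along the row containing t, det(B) is linear in t: det(B) = (-8)·t + (-135).
Set (-8)·t + (-135) = -207  ⇒  (-8)·t = -72  ⇒  t = 9.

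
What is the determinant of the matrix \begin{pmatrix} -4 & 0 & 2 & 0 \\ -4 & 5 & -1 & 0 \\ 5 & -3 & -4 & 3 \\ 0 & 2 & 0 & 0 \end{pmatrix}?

Expand along row 4 (it has 3 zeros):
  + (2) · M_42   where M_42 = det([-4 2 0; -4 -1 0; 5 -4 3]) = 36
det = (+1)·(2)·(36) = 72

72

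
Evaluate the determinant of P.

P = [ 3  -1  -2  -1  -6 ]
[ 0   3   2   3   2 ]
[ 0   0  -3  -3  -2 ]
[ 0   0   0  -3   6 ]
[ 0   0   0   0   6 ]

P is upper triangular, so det(P) is the product of the diagonal entries:
det = (3) · (3) · (-3) · (-3) · (6) = 486

det(P) = 486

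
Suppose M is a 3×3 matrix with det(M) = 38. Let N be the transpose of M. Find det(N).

det(Mᵀ) = det(M).
det(N) = (1)·(38) = 38

38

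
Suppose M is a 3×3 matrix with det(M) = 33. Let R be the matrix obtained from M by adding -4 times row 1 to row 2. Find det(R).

Adding a multiple of one row to another leaves the determinant unchanged.
det(R) = (1)·(33) = 33

The determinant is 33.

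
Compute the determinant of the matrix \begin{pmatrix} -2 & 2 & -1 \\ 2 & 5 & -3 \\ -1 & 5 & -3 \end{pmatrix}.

Expand along column 1:
  + (-2) · |5 -3; 5 -3| = (-2)·(-15 − (-15)) = 0
  − 2 · |2 -1; 5 -3| = −2·(-6 − (-5)) = 2
  + (-1) · |2 -1; 5 -3| = (-1)·(-6 − (-5)) = 1
Sum: (0) + (2) + (1) = 3

The determinant is 3.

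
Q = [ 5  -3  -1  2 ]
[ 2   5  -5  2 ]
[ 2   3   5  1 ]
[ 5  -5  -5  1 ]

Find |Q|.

-266

Expand along row 1:
  + (5) · M_11   where M_11 = det([5 -5 2; 3 5 1; -5 -5 1]) = 110
  − (-3) · M_12   where M_12 = det([2 -5 2; 2 5 1; 5 -5 1]) = -65
  + (-1) · M_13   where M_13 = det([2 5 2; 2 3 1; 5 -5 1]) = -19
  − (2) · M_14   where M_14 = det([2 5 -5; 2 3 5; 5 -5 -5]) = 320
det = (+1)·(5)·(110) + (-1)·(-3)·(-65) + (+1)·(-1)·(-19) + (-1)·(2)·(320) = -266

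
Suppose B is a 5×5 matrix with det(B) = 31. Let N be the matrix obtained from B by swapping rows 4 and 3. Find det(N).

The determinant is -31.

Swapping two rows multiplies the determinant by −1.
det(N) = (-1)·(31) = -31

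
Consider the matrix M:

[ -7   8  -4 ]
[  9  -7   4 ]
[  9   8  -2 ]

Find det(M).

Expand along row 1:
  + (-7) · |-7 4; 8 -2| = (-7)·(14 − 32) = 126
  − 8 · |9 4; 9 -2| = −8·(-18 − 36) = 432
  + (-4) · |9 -7; 9 8| = (-4)·(72 − (-63)) = -540
Sum: (126) + (432) + (-540) = 18

18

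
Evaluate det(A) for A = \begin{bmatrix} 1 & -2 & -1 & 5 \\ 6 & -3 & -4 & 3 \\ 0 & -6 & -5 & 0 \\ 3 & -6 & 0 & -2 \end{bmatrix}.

Expand along row 3 (it has 2 zeros):
  − (-6) · M_32   where M_32 = det([1 -1 5; 6 -4 3; 3 0 -2]) = 47
  + (-5) · M_33   where M_33 = det([1 -2 5; 6 -3 3; 3 -6 -2]) = -153
det = (-1)·(-6)·(47) + (+1)·(-5)·(-153) = 1047

|A| = 1047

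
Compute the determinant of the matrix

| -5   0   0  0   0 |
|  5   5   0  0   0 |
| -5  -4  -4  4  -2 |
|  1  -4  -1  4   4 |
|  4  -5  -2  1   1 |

The matrix is block lower-triangular with a 2×2 block and a 3×3 block on the diagonal, so its determinant equals the product of the determinants of the diagonal blocks.
det of the 2×2 block = -25
det of the 3×3 block = -42
det = (-25)·(-42) = 1050

1050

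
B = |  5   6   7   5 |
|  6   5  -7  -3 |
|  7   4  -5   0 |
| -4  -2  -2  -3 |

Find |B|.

|B| = -96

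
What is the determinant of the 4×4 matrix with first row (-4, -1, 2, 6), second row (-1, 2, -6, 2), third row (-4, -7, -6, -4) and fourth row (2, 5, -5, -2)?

Expand along row 1:
  + (-4) · M_11   where M_11 = det([2 -6 2; -7 -6 -4; 5 -5 -2]) = 318
  − (-1) · M_12   where M_12 = det([-1 -6 2; -4 -6 -4; 2 -5 -2]) = 168
  + (2) · M_13   where M_13 = det([-1 2 2; -4 -7 -4; 2 5 -2]) = -78
  − (6) · M_14   where M_14 = det([-1 2 -6; -4 -7 -6; 2 5 -5]) = -93
det = (+1)·(-4)·(318) + (-1)·(-1)·(168) + (+1)·(2)·(-78) + (-1)·(6)·(-93) = -702

-702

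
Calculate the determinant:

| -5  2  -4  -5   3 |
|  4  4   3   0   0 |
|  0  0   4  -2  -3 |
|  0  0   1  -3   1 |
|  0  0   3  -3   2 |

896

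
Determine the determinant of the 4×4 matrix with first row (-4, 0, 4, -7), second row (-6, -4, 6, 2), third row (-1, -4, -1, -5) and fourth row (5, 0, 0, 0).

Expand along row 4 (it has 3 zeros):
  − (5) · M_41   where M_41 = det([0 4 -7; -4 6 2; -4 -1 -5]) = -308
det = (-1)·(5)·(-308) = 1540

1540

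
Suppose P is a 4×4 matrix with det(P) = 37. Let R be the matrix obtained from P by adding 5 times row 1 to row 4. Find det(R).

Adding a multiple of one row to another leaves the determinant unchanged.
det(R) = (1)·(37) = 37

The determinant is 37.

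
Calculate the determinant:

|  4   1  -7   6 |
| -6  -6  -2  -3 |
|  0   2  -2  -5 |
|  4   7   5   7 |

1420

Expand along row 3 (it has 1 zero):
  − (2) · M_32   where M_32 = det([4 -7 6; -6 -2 -3; 4 5 7]) = -338
  + (-2) · M_33   where M_33 = det([4 1 6; -6 -6 -3; 4 7 7]) = -162
  − (-5) · M_34   where M_34 = det([4 1 -7; -6 -6 -2; 4 7 5]) = 84
det = (-1)·(2)·(-338) + (+1)·(-2)·(-162) + (-1)·(-5)·(84) = 1420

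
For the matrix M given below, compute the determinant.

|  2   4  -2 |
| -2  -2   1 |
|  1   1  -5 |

-18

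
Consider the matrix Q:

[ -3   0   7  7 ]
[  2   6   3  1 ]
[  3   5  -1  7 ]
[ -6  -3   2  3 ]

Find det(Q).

|Q| = -1421

Expand along row 1 (it has 1 zero):
  + (-3) · M_11   where M_11 = det([6 3 1; 5 -1 7; -3 2 3]) = -203
  + (7) · M_13   where M_13 = det([2 6 1; 3 5 7; -6 -3 3]) = -213
  − (7) · M_14   where M_14 = det([2 6 3; 3 5 -1; -6 -3 2]) = 77
det = (+1)·(-3)·(-203) + (+1)·(7)·(-213) + (-1)·(7)·(77) = -1421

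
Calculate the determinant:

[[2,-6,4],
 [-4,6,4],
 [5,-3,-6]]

-96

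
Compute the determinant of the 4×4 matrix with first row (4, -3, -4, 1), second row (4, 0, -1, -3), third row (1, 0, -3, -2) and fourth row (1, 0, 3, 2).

Expand along column 2 (it has 3 zeros):
  − (-3) · M_12   where M_12 = det([4 -1 -3; 1 -3 -2; 1 3 2]) = -14
det = (-1)·(-3)·(-14) = -42

-42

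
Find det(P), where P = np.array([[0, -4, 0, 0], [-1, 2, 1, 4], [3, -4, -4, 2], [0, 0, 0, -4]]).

|P| = -16

Expand along row 1 (it has 3 zeros):
  − (-4) · M_12   where M_12 = det([-1 1 4; 3 -4 2; 0 0 -4]) = -4
det = (-1)·(-4)·(-4) = -16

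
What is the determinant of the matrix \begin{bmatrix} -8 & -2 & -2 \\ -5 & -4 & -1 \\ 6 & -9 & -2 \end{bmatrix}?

-98

Expand along column 1:
  + (-8) · |-4 -1; -9 -2| = (-8)·(8 − 9) = 8
  − (-5) · |-2 -2; -9 -2| = −(-5)·(4 − 18) = -70
  + 6 · |-2 -2; -4 -1| = 6·(2 − 8) = -36
Sum: (8) + (-70) + (-36) = -98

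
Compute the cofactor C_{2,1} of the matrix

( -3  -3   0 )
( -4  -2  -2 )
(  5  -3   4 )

12

Delete row 2 and column 1; the remaining 2×2 submatrix is [-3 0; -3 4].
Its determinant is (-3)·4 − 0·(-3) = -12.
The cofactor carries sign (−1)^(2+1) = −1, so C_{2,1} = −(-12) = 12.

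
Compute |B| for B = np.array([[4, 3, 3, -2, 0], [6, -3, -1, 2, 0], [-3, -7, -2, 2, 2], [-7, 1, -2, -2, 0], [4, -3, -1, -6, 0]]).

-672

Expand along column 5 (it has 4 zeros):
  + (2) · M_35   where M_35 = det([4 3 3 -2; 6 -3 -1 2; -7 1 -2 -2; 4 -3 -1 -6]) = -336
det = (+1)·(2)·(-336) = -672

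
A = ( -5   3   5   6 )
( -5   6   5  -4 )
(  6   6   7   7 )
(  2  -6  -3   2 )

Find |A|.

1569

Expand along row 1:
  + (-5) · M_11   where M_11 = det([6 5 -4; 6 7 7; -6 -3 2]) = -156
  − (3) · M_12   where M_12 = det([-5 5 -4; 6 7 7; 2 -3 2]) = -37
  + (5) · M_13   where M_13 = det([-5 6 -4; 6 6 7; 2 -6 2]) = -66
  − (6) · M_14   where M_14 = det([-5 6 5; 6 6 7; 2 -6 -3]) = -168
det = (+1)·(-5)·(-156) + (-1)·(3)·(-37) + (+1)·(5)·(-66) + (-1)·(6)·(-168) = 1569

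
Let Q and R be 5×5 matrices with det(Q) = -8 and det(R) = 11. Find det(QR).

|QR| = -88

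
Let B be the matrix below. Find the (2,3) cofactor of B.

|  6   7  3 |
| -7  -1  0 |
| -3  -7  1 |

The cofactor is 21.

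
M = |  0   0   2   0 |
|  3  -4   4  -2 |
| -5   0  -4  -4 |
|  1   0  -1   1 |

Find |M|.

-8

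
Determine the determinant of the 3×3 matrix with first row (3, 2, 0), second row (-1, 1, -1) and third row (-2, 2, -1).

Expand along row 1:
  + 3 · |1 -1; 2 -1| = 3·(-1 − (-2)) = 3
  − 2 · |-1 -1; -2 -1| = −2·(1 − 2) = 2
Sum: (3) + (2) = 5

5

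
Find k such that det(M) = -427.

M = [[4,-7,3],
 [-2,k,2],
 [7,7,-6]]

k = 7

Expanding along the column containing k, det(M) is linear in k: det(M) = (-45)·k + (-112).
Set (-45)·k + (-112) = -427  ⇒  (-45)·k = -315  ⇒  k = 7.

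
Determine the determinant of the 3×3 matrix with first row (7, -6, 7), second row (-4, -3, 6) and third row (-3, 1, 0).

The determinant is -25.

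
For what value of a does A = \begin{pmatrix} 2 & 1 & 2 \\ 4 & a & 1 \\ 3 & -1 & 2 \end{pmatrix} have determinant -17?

3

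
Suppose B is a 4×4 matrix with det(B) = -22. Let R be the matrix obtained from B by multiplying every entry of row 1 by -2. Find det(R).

det(R) = 44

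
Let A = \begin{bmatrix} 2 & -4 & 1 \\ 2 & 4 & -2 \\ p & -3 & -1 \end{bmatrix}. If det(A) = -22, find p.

p = 3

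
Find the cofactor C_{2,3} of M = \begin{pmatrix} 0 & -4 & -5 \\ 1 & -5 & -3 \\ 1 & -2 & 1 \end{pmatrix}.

The cofactor is -4.

Delete row 2 and column 3; the remaining 2×2 submatrix is [0 -4; 1 -2].
Its determinant is 0·(-2) − (-4)·1 = 4.
The cofactor carries sign (−1)^(2+3) = −1, so C_{2,3} = −(4) = -4.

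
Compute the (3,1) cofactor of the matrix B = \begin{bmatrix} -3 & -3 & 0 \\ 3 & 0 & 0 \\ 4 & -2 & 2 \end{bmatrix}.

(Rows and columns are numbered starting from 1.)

The cofactor is 0.

Delete row 3 and column 1; the remaining 2×2 submatrix is [-3 0; 0 0].
Its determinant is (-3)·0 − 0·0 = 0.
The cofactor carries sign (−1)^(3+1) = +1, so C_{3,1} = +(0) = 0.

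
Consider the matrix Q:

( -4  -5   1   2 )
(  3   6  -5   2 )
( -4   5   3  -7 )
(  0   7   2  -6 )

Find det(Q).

The determinant is -189.

Expand along row 4 (it has 1 zero):
  + (7) · M_42   where M_42 = det([-4 1 2; 3 -5 2; -4 3 -7]) = -125
  − (2) · M_43   where M_43 = det([-4 -5 2; 3 6 2; -4 5 -7]) = 221
  + (-6) · M_44   where M_44 = det([-4 -5 1; 3 6 -5; -4 5 3]) = -188
det = (+1)·(7)·(-125) + (-1)·(2)·(221) + (+1)·(-6)·(-188) = -189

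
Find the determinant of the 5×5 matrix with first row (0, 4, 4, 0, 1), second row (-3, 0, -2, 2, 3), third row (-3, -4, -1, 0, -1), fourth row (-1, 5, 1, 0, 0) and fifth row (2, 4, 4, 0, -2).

Expand along column 4 (it has 4 zeros):
  + (2) · M_24   where M_24 = det([0 4 4 1; -3 -4 -1 -1; -1 5 1 0; 2 4 4 -2]) = 210
det = (+1)·(2)·(210) = 420

The determinant is 420.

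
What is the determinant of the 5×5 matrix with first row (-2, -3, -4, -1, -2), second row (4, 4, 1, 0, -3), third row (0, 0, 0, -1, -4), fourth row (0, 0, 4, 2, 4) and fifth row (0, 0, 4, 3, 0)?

-128

The matrix is block upper-triangular with a 2×2 block and a 3×3 block on the diagonal, so its determinant equals the product of the determinants of the diagonal blocks.
det of the 2×2 block = 4
det of the 3×3 block = -32
det = (4)·(-32) = -128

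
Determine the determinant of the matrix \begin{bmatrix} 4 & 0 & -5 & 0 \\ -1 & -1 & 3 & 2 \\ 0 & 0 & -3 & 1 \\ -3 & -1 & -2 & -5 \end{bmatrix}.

-114

Expand along row 1 (it has 2 zeros):
  + (4) · M_11   where M_11 = det([-1 3 2; 0 -3 1; -1 -2 -5]) = -26
  + (-5) · M_13   where M_13 = det([-1 -1 2; 0 0 1; -3 -1 -5]) = 2
det = (+1)·(4)·(-26) + (+1)·(-5)·(2) = -114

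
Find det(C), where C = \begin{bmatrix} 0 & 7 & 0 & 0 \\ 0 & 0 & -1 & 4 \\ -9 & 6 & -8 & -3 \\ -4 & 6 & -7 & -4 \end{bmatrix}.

Expand along row 1 (it has 3 zeros):
  − (7) · M_12   where M_12 = det([0 -1 4; -9 -8 -3; -4 -7 -4]) = 148
det = (-1)·(7)·(148) = -1036

-1036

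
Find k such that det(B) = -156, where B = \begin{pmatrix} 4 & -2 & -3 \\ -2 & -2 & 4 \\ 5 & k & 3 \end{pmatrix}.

Expanding along the column containing k, det(B) is linear in k: det(B) = (-10)·k + (-106).
Set (-10)·k + (-106) = -156  ⇒  (-10)·k = -50  ⇒  k = 5.

5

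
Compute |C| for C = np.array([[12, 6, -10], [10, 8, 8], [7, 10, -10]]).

Expand along column 1:
  + 12 · |8 8; 10 -10| = 12·(-80 − 80) = -1920
  − 10 · |6 -10; 10 -10| = −10·(-60 − (-100)) = -400
  + 7 · |6 -10; 8 8| = 7·(48 − (-80)) = 896
Sum: (-1920) + (-400) + (896) = -1424

The determinant is -1424.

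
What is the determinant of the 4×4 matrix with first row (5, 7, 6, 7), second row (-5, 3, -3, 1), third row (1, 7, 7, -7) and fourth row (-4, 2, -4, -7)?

Expand along row 1:
  + (5) · M_11   where M_11 = det([3 -3 1; 7 7 -7; 2 -4 -7]) = -378
  − (7) · M_12   where M_12 = det([-5 -3 1; 1 7 -7; -4 -4 -7]) = 304
  + (6) · M_13   where M_13 = det([-5 3 1; 1 7 -7; -4 2 -7]) = 310
  − (7) · M_14   where M_14 = det([-5 3 -3; 1 7 7; -4 2 -4]) = 48
det = (+1)·(5)·(-378) + (-1)·(7)·(304) + (+1)·(6)·(310) + (-1)·(7)·(48) = -2494

-2494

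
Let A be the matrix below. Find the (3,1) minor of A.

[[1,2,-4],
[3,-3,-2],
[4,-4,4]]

The minor is -16.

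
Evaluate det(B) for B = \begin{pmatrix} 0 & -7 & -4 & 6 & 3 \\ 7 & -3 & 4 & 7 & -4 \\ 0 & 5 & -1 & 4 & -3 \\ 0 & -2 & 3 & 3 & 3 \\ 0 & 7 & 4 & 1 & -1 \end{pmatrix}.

-2233

Expand along column 1 (it has 4 zeros):
  − (7) · M_21   where M_21 = det([-7 -4 6 3; 5 -1 4 -3; -2 3 3 3; 7 4 1 -1]) = 319
det = (-1)·(7)·(319) = -2233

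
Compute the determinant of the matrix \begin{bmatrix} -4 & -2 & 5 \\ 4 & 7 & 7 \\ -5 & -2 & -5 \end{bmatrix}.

249

Expand along column 1:
  + (-4) · |7 7; -2 -5| = (-4)·(-35 − (-14)) = 84
  − 4 · |-2 5; -2 -5| = −4·(10 − (-10)) = -80
  + (-5) · |-2 5; 7 7| = (-5)·(-14 − 35) = 245
Sum: (84) + (-80) + (245) = 249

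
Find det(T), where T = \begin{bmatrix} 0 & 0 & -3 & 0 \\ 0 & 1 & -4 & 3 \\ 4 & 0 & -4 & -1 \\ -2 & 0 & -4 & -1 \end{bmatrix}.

The determinant is -18.

Expand along row 1 (it has 3 zeros):
  + (-3) · M_13   where M_13 = det([0 1 3; 4 0 -1; -2 0 -1]) = 6
det = (+1)·(-3)·(6) = -18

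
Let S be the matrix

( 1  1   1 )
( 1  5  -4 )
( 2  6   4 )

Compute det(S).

Expand along row 1:
  + 1 · |5 -4; 6 4| = 1·(20 − (-24)) = 44
  − 1 · |1 -4; 2 4| = −1·(4 − (-8)) = -12
  + 1 · |1 5; 2 6| = 1·(6 − 10) = -4
Sum: (44) + (-12) + (-4) = 28

|S| = 28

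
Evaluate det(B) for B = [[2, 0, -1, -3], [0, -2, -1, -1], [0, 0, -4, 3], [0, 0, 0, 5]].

B is upper triangular, so det(B) is the product of the diagonal entries:
det = (2) · (-2) · (-4) · (5) = 80

|B| = 80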